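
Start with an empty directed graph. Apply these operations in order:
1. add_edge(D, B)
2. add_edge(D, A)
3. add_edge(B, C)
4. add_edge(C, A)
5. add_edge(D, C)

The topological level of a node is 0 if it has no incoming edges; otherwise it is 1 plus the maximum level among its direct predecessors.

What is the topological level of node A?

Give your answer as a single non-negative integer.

Op 1: add_edge(D, B). Edges now: 1
Op 2: add_edge(D, A). Edges now: 2
Op 3: add_edge(B, C). Edges now: 3
Op 4: add_edge(C, A). Edges now: 4
Op 5: add_edge(D, C). Edges now: 5
Compute levels (Kahn BFS):
  sources (in-degree 0): D
  process D: level=0
    D->A: in-degree(A)=1, level(A)>=1
    D->B: in-degree(B)=0, level(B)=1, enqueue
    D->C: in-degree(C)=1, level(C)>=1
  process B: level=1
    B->C: in-degree(C)=0, level(C)=2, enqueue
  process C: level=2
    C->A: in-degree(A)=0, level(A)=3, enqueue
  process A: level=3
All levels: A:3, B:1, C:2, D:0
level(A) = 3

Answer: 3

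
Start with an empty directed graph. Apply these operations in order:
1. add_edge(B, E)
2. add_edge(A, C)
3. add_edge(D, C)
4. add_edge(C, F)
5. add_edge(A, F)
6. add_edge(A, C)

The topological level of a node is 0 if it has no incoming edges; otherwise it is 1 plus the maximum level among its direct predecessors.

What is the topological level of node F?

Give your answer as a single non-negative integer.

Answer: 2

Derivation:
Op 1: add_edge(B, E). Edges now: 1
Op 2: add_edge(A, C). Edges now: 2
Op 3: add_edge(D, C). Edges now: 3
Op 4: add_edge(C, F). Edges now: 4
Op 5: add_edge(A, F). Edges now: 5
Op 6: add_edge(A, C) (duplicate, no change). Edges now: 5
Compute levels (Kahn BFS):
  sources (in-degree 0): A, B, D
  process A: level=0
    A->C: in-degree(C)=1, level(C)>=1
    A->F: in-degree(F)=1, level(F)>=1
  process B: level=0
    B->E: in-degree(E)=0, level(E)=1, enqueue
  process D: level=0
    D->C: in-degree(C)=0, level(C)=1, enqueue
  process E: level=1
  process C: level=1
    C->F: in-degree(F)=0, level(F)=2, enqueue
  process F: level=2
All levels: A:0, B:0, C:1, D:0, E:1, F:2
level(F) = 2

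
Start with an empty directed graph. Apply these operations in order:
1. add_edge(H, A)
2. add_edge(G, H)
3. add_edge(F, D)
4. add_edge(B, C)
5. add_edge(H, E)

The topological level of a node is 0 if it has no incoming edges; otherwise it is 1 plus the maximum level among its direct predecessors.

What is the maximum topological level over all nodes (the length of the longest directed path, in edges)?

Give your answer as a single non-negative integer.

Answer: 2

Derivation:
Op 1: add_edge(H, A). Edges now: 1
Op 2: add_edge(G, H). Edges now: 2
Op 3: add_edge(F, D). Edges now: 3
Op 4: add_edge(B, C). Edges now: 4
Op 5: add_edge(H, E). Edges now: 5
Compute levels (Kahn BFS):
  sources (in-degree 0): B, F, G
  process B: level=0
    B->C: in-degree(C)=0, level(C)=1, enqueue
  process F: level=0
    F->D: in-degree(D)=0, level(D)=1, enqueue
  process G: level=0
    G->H: in-degree(H)=0, level(H)=1, enqueue
  process C: level=1
  process D: level=1
  process H: level=1
    H->A: in-degree(A)=0, level(A)=2, enqueue
    H->E: in-degree(E)=0, level(E)=2, enqueue
  process A: level=2
  process E: level=2
All levels: A:2, B:0, C:1, D:1, E:2, F:0, G:0, H:1
max level = 2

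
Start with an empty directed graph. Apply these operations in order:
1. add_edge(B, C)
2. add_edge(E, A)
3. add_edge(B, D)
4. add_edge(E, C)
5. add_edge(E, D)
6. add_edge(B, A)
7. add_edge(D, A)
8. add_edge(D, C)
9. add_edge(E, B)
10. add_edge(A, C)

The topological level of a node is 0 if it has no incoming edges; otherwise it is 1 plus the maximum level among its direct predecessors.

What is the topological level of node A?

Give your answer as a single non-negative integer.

Answer: 3

Derivation:
Op 1: add_edge(B, C). Edges now: 1
Op 2: add_edge(E, A). Edges now: 2
Op 3: add_edge(B, D). Edges now: 3
Op 4: add_edge(E, C). Edges now: 4
Op 5: add_edge(E, D). Edges now: 5
Op 6: add_edge(B, A). Edges now: 6
Op 7: add_edge(D, A). Edges now: 7
Op 8: add_edge(D, C). Edges now: 8
Op 9: add_edge(E, B). Edges now: 9
Op 10: add_edge(A, C). Edges now: 10
Compute levels (Kahn BFS):
  sources (in-degree 0): E
  process E: level=0
    E->A: in-degree(A)=2, level(A)>=1
    E->B: in-degree(B)=0, level(B)=1, enqueue
    E->C: in-degree(C)=3, level(C)>=1
    E->D: in-degree(D)=1, level(D)>=1
  process B: level=1
    B->A: in-degree(A)=1, level(A)>=2
    B->C: in-degree(C)=2, level(C)>=2
    B->D: in-degree(D)=0, level(D)=2, enqueue
  process D: level=2
    D->A: in-degree(A)=0, level(A)=3, enqueue
    D->C: in-degree(C)=1, level(C)>=3
  process A: level=3
    A->C: in-degree(C)=0, level(C)=4, enqueue
  process C: level=4
All levels: A:3, B:1, C:4, D:2, E:0
level(A) = 3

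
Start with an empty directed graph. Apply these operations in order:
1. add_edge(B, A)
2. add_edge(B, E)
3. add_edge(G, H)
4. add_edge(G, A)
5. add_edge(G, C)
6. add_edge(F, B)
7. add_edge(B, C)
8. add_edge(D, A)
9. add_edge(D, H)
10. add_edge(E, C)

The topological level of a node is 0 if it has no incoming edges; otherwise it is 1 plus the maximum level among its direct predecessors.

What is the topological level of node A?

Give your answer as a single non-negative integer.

Op 1: add_edge(B, A). Edges now: 1
Op 2: add_edge(B, E). Edges now: 2
Op 3: add_edge(G, H). Edges now: 3
Op 4: add_edge(G, A). Edges now: 4
Op 5: add_edge(G, C). Edges now: 5
Op 6: add_edge(F, B). Edges now: 6
Op 7: add_edge(B, C). Edges now: 7
Op 8: add_edge(D, A). Edges now: 8
Op 9: add_edge(D, H). Edges now: 9
Op 10: add_edge(E, C). Edges now: 10
Compute levels (Kahn BFS):
  sources (in-degree 0): D, F, G
  process D: level=0
    D->A: in-degree(A)=2, level(A)>=1
    D->H: in-degree(H)=1, level(H)>=1
  process F: level=0
    F->B: in-degree(B)=0, level(B)=1, enqueue
  process G: level=0
    G->A: in-degree(A)=1, level(A)>=1
    G->C: in-degree(C)=2, level(C)>=1
    G->H: in-degree(H)=0, level(H)=1, enqueue
  process B: level=1
    B->A: in-degree(A)=0, level(A)=2, enqueue
    B->C: in-degree(C)=1, level(C)>=2
    B->E: in-degree(E)=0, level(E)=2, enqueue
  process H: level=1
  process A: level=2
  process E: level=2
    E->C: in-degree(C)=0, level(C)=3, enqueue
  process C: level=3
All levels: A:2, B:1, C:3, D:0, E:2, F:0, G:0, H:1
level(A) = 2

Answer: 2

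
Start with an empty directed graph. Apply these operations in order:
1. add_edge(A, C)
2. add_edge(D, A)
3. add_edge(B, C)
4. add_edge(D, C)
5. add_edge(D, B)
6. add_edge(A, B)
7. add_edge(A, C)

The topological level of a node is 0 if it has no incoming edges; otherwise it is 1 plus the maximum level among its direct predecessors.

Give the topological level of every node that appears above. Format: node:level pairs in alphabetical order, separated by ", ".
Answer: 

Op 1: add_edge(A, C). Edges now: 1
Op 2: add_edge(D, A). Edges now: 2
Op 3: add_edge(B, C). Edges now: 3
Op 4: add_edge(D, C). Edges now: 4
Op 5: add_edge(D, B). Edges now: 5
Op 6: add_edge(A, B). Edges now: 6
Op 7: add_edge(A, C) (duplicate, no change). Edges now: 6
Compute levels (Kahn BFS):
  sources (in-degree 0): D
  process D: level=0
    D->A: in-degree(A)=0, level(A)=1, enqueue
    D->B: in-degree(B)=1, level(B)>=1
    D->C: in-degree(C)=2, level(C)>=1
  process A: level=1
    A->B: in-degree(B)=0, level(B)=2, enqueue
    A->C: in-degree(C)=1, level(C)>=2
  process B: level=2
    B->C: in-degree(C)=0, level(C)=3, enqueue
  process C: level=3
All levels: A:1, B:2, C:3, D:0

Answer: A:1, B:2, C:3, D:0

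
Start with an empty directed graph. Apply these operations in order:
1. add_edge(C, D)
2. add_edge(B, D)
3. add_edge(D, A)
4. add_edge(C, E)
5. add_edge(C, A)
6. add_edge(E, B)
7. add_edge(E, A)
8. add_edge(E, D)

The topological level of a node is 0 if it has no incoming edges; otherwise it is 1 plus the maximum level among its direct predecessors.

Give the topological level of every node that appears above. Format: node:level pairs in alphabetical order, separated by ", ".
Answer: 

Answer: A:4, B:2, C:0, D:3, E:1

Derivation:
Op 1: add_edge(C, D). Edges now: 1
Op 2: add_edge(B, D). Edges now: 2
Op 3: add_edge(D, A). Edges now: 3
Op 4: add_edge(C, E). Edges now: 4
Op 5: add_edge(C, A). Edges now: 5
Op 6: add_edge(E, B). Edges now: 6
Op 7: add_edge(E, A). Edges now: 7
Op 8: add_edge(E, D). Edges now: 8
Compute levels (Kahn BFS):
  sources (in-degree 0): C
  process C: level=0
    C->A: in-degree(A)=2, level(A)>=1
    C->D: in-degree(D)=2, level(D)>=1
    C->E: in-degree(E)=0, level(E)=1, enqueue
  process E: level=1
    E->A: in-degree(A)=1, level(A)>=2
    E->B: in-degree(B)=0, level(B)=2, enqueue
    E->D: in-degree(D)=1, level(D)>=2
  process B: level=2
    B->D: in-degree(D)=0, level(D)=3, enqueue
  process D: level=3
    D->A: in-degree(A)=0, level(A)=4, enqueue
  process A: level=4
All levels: A:4, B:2, C:0, D:3, E:1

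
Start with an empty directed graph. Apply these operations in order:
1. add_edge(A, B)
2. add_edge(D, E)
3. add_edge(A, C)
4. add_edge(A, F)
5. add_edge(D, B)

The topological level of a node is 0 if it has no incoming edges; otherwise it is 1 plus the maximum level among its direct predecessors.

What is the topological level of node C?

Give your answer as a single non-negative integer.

Answer: 1

Derivation:
Op 1: add_edge(A, B). Edges now: 1
Op 2: add_edge(D, E). Edges now: 2
Op 3: add_edge(A, C). Edges now: 3
Op 4: add_edge(A, F). Edges now: 4
Op 5: add_edge(D, B). Edges now: 5
Compute levels (Kahn BFS):
  sources (in-degree 0): A, D
  process A: level=0
    A->B: in-degree(B)=1, level(B)>=1
    A->C: in-degree(C)=0, level(C)=1, enqueue
    A->F: in-degree(F)=0, level(F)=1, enqueue
  process D: level=0
    D->B: in-degree(B)=0, level(B)=1, enqueue
    D->E: in-degree(E)=0, level(E)=1, enqueue
  process C: level=1
  process F: level=1
  process B: level=1
  process E: level=1
All levels: A:0, B:1, C:1, D:0, E:1, F:1
level(C) = 1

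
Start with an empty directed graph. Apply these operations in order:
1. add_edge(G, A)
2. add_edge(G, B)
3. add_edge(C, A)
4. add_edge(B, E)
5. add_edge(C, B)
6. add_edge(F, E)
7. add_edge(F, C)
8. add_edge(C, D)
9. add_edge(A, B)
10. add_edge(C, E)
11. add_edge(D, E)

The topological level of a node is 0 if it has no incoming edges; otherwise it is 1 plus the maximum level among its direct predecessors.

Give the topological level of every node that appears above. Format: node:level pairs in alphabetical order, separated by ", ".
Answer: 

Op 1: add_edge(G, A). Edges now: 1
Op 2: add_edge(G, B). Edges now: 2
Op 3: add_edge(C, A). Edges now: 3
Op 4: add_edge(B, E). Edges now: 4
Op 5: add_edge(C, B). Edges now: 5
Op 6: add_edge(F, E). Edges now: 6
Op 7: add_edge(F, C). Edges now: 7
Op 8: add_edge(C, D). Edges now: 8
Op 9: add_edge(A, B). Edges now: 9
Op 10: add_edge(C, E). Edges now: 10
Op 11: add_edge(D, E). Edges now: 11
Compute levels (Kahn BFS):
  sources (in-degree 0): F, G
  process F: level=0
    F->C: in-degree(C)=0, level(C)=1, enqueue
    F->E: in-degree(E)=3, level(E)>=1
  process G: level=0
    G->A: in-degree(A)=1, level(A)>=1
    G->B: in-degree(B)=2, level(B)>=1
  process C: level=1
    C->A: in-degree(A)=0, level(A)=2, enqueue
    C->B: in-degree(B)=1, level(B)>=2
    C->D: in-degree(D)=0, level(D)=2, enqueue
    C->E: in-degree(E)=2, level(E)>=2
  process A: level=2
    A->B: in-degree(B)=0, level(B)=3, enqueue
  process D: level=2
    D->E: in-degree(E)=1, level(E)>=3
  process B: level=3
    B->E: in-degree(E)=0, level(E)=4, enqueue
  process E: level=4
All levels: A:2, B:3, C:1, D:2, E:4, F:0, G:0

Answer: A:2, B:3, C:1, D:2, E:4, F:0, G:0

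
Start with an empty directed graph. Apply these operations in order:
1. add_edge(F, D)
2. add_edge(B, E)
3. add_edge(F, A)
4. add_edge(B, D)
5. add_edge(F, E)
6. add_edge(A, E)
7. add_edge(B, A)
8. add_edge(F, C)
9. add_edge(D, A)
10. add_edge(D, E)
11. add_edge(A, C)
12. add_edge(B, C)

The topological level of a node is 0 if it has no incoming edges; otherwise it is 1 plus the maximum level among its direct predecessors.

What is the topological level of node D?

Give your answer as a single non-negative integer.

Op 1: add_edge(F, D). Edges now: 1
Op 2: add_edge(B, E). Edges now: 2
Op 3: add_edge(F, A). Edges now: 3
Op 4: add_edge(B, D). Edges now: 4
Op 5: add_edge(F, E). Edges now: 5
Op 6: add_edge(A, E). Edges now: 6
Op 7: add_edge(B, A). Edges now: 7
Op 8: add_edge(F, C). Edges now: 8
Op 9: add_edge(D, A). Edges now: 9
Op 10: add_edge(D, E). Edges now: 10
Op 11: add_edge(A, C). Edges now: 11
Op 12: add_edge(B, C). Edges now: 12
Compute levels (Kahn BFS):
  sources (in-degree 0): B, F
  process B: level=0
    B->A: in-degree(A)=2, level(A)>=1
    B->C: in-degree(C)=2, level(C)>=1
    B->D: in-degree(D)=1, level(D)>=1
    B->E: in-degree(E)=3, level(E)>=1
  process F: level=0
    F->A: in-degree(A)=1, level(A)>=1
    F->C: in-degree(C)=1, level(C)>=1
    F->D: in-degree(D)=0, level(D)=1, enqueue
    F->E: in-degree(E)=2, level(E)>=1
  process D: level=1
    D->A: in-degree(A)=0, level(A)=2, enqueue
    D->E: in-degree(E)=1, level(E)>=2
  process A: level=2
    A->C: in-degree(C)=0, level(C)=3, enqueue
    A->E: in-degree(E)=0, level(E)=3, enqueue
  process C: level=3
  process E: level=3
All levels: A:2, B:0, C:3, D:1, E:3, F:0
level(D) = 1

Answer: 1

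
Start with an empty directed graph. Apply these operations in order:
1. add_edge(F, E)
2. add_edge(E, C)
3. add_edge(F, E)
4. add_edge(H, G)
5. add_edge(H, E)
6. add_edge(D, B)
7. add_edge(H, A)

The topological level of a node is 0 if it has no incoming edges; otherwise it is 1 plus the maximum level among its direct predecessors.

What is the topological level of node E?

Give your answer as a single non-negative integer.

Answer: 1

Derivation:
Op 1: add_edge(F, E). Edges now: 1
Op 2: add_edge(E, C). Edges now: 2
Op 3: add_edge(F, E) (duplicate, no change). Edges now: 2
Op 4: add_edge(H, G). Edges now: 3
Op 5: add_edge(H, E). Edges now: 4
Op 6: add_edge(D, B). Edges now: 5
Op 7: add_edge(H, A). Edges now: 6
Compute levels (Kahn BFS):
  sources (in-degree 0): D, F, H
  process D: level=0
    D->B: in-degree(B)=0, level(B)=1, enqueue
  process F: level=0
    F->E: in-degree(E)=1, level(E)>=1
  process H: level=0
    H->A: in-degree(A)=0, level(A)=1, enqueue
    H->E: in-degree(E)=0, level(E)=1, enqueue
    H->G: in-degree(G)=0, level(G)=1, enqueue
  process B: level=1
  process A: level=1
  process E: level=1
    E->C: in-degree(C)=0, level(C)=2, enqueue
  process G: level=1
  process C: level=2
All levels: A:1, B:1, C:2, D:0, E:1, F:0, G:1, H:0
level(E) = 1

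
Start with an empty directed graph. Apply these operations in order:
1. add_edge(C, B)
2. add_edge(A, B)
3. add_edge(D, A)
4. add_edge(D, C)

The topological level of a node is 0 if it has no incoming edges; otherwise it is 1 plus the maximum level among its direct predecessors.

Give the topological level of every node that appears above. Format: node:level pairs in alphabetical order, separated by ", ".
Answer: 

Op 1: add_edge(C, B). Edges now: 1
Op 2: add_edge(A, B). Edges now: 2
Op 3: add_edge(D, A). Edges now: 3
Op 4: add_edge(D, C). Edges now: 4
Compute levels (Kahn BFS):
  sources (in-degree 0): D
  process D: level=0
    D->A: in-degree(A)=0, level(A)=1, enqueue
    D->C: in-degree(C)=0, level(C)=1, enqueue
  process A: level=1
    A->B: in-degree(B)=1, level(B)>=2
  process C: level=1
    C->B: in-degree(B)=0, level(B)=2, enqueue
  process B: level=2
All levels: A:1, B:2, C:1, D:0

Answer: A:1, B:2, C:1, D:0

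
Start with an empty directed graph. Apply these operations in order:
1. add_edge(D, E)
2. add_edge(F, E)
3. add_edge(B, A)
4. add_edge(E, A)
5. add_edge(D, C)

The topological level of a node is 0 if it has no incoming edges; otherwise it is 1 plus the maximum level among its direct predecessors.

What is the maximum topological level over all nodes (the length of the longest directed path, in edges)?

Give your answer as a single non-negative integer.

Op 1: add_edge(D, E). Edges now: 1
Op 2: add_edge(F, E). Edges now: 2
Op 3: add_edge(B, A). Edges now: 3
Op 4: add_edge(E, A). Edges now: 4
Op 5: add_edge(D, C). Edges now: 5
Compute levels (Kahn BFS):
  sources (in-degree 0): B, D, F
  process B: level=0
    B->A: in-degree(A)=1, level(A)>=1
  process D: level=0
    D->C: in-degree(C)=0, level(C)=1, enqueue
    D->E: in-degree(E)=1, level(E)>=1
  process F: level=0
    F->E: in-degree(E)=0, level(E)=1, enqueue
  process C: level=1
  process E: level=1
    E->A: in-degree(A)=0, level(A)=2, enqueue
  process A: level=2
All levels: A:2, B:0, C:1, D:0, E:1, F:0
max level = 2

Answer: 2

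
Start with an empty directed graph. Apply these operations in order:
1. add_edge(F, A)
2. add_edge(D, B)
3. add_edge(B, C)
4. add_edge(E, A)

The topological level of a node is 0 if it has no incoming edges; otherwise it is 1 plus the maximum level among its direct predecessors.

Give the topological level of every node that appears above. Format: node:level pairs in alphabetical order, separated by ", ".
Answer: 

Answer: A:1, B:1, C:2, D:0, E:0, F:0

Derivation:
Op 1: add_edge(F, A). Edges now: 1
Op 2: add_edge(D, B). Edges now: 2
Op 3: add_edge(B, C). Edges now: 3
Op 4: add_edge(E, A). Edges now: 4
Compute levels (Kahn BFS):
  sources (in-degree 0): D, E, F
  process D: level=0
    D->B: in-degree(B)=0, level(B)=1, enqueue
  process E: level=0
    E->A: in-degree(A)=1, level(A)>=1
  process F: level=0
    F->A: in-degree(A)=0, level(A)=1, enqueue
  process B: level=1
    B->C: in-degree(C)=0, level(C)=2, enqueue
  process A: level=1
  process C: level=2
All levels: A:1, B:1, C:2, D:0, E:0, F:0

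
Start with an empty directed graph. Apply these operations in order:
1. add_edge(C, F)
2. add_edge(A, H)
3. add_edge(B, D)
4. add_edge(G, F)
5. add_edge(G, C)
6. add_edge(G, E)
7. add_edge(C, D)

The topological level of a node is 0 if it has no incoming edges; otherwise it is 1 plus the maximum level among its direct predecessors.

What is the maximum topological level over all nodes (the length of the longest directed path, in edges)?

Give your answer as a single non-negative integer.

Answer: 2

Derivation:
Op 1: add_edge(C, F). Edges now: 1
Op 2: add_edge(A, H). Edges now: 2
Op 3: add_edge(B, D). Edges now: 3
Op 4: add_edge(G, F). Edges now: 4
Op 5: add_edge(G, C). Edges now: 5
Op 6: add_edge(G, E). Edges now: 6
Op 7: add_edge(C, D). Edges now: 7
Compute levels (Kahn BFS):
  sources (in-degree 0): A, B, G
  process A: level=0
    A->H: in-degree(H)=0, level(H)=1, enqueue
  process B: level=0
    B->D: in-degree(D)=1, level(D)>=1
  process G: level=0
    G->C: in-degree(C)=0, level(C)=1, enqueue
    G->E: in-degree(E)=0, level(E)=1, enqueue
    G->F: in-degree(F)=1, level(F)>=1
  process H: level=1
  process C: level=1
    C->D: in-degree(D)=0, level(D)=2, enqueue
    C->F: in-degree(F)=0, level(F)=2, enqueue
  process E: level=1
  process D: level=2
  process F: level=2
All levels: A:0, B:0, C:1, D:2, E:1, F:2, G:0, H:1
max level = 2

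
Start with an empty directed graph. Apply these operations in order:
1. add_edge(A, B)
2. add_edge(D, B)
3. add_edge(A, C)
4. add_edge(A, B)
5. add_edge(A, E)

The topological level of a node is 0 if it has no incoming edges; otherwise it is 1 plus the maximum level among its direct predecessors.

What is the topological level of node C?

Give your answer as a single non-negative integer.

Answer: 1

Derivation:
Op 1: add_edge(A, B). Edges now: 1
Op 2: add_edge(D, B). Edges now: 2
Op 3: add_edge(A, C). Edges now: 3
Op 4: add_edge(A, B) (duplicate, no change). Edges now: 3
Op 5: add_edge(A, E). Edges now: 4
Compute levels (Kahn BFS):
  sources (in-degree 0): A, D
  process A: level=0
    A->B: in-degree(B)=1, level(B)>=1
    A->C: in-degree(C)=0, level(C)=1, enqueue
    A->E: in-degree(E)=0, level(E)=1, enqueue
  process D: level=0
    D->B: in-degree(B)=0, level(B)=1, enqueue
  process C: level=1
  process E: level=1
  process B: level=1
All levels: A:0, B:1, C:1, D:0, E:1
level(C) = 1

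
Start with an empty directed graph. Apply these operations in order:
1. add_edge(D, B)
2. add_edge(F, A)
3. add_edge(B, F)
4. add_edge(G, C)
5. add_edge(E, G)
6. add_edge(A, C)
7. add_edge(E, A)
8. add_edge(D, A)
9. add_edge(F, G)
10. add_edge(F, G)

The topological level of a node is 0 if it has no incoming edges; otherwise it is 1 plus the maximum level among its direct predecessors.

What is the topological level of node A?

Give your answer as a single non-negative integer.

Answer: 3

Derivation:
Op 1: add_edge(D, B). Edges now: 1
Op 2: add_edge(F, A). Edges now: 2
Op 3: add_edge(B, F). Edges now: 3
Op 4: add_edge(G, C). Edges now: 4
Op 5: add_edge(E, G). Edges now: 5
Op 6: add_edge(A, C). Edges now: 6
Op 7: add_edge(E, A). Edges now: 7
Op 8: add_edge(D, A). Edges now: 8
Op 9: add_edge(F, G). Edges now: 9
Op 10: add_edge(F, G) (duplicate, no change). Edges now: 9
Compute levels (Kahn BFS):
  sources (in-degree 0): D, E
  process D: level=0
    D->A: in-degree(A)=2, level(A)>=1
    D->B: in-degree(B)=0, level(B)=1, enqueue
  process E: level=0
    E->A: in-degree(A)=1, level(A)>=1
    E->G: in-degree(G)=1, level(G)>=1
  process B: level=1
    B->F: in-degree(F)=0, level(F)=2, enqueue
  process F: level=2
    F->A: in-degree(A)=0, level(A)=3, enqueue
    F->G: in-degree(G)=0, level(G)=3, enqueue
  process A: level=3
    A->C: in-degree(C)=1, level(C)>=4
  process G: level=3
    G->C: in-degree(C)=0, level(C)=4, enqueue
  process C: level=4
All levels: A:3, B:1, C:4, D:0, E:0, F:2, G:3
level(A) = 3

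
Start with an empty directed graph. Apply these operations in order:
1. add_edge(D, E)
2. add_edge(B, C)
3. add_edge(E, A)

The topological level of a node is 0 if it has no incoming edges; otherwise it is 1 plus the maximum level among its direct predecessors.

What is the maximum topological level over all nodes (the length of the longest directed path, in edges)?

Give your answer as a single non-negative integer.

Op 1: add_edge(D, E). Edges now: 1
Op 2: add_edge(B, C). Edges now: 2
Op 3: add_edge(E, A). Edges now: 3
Compute levels (Kahn BFS):
  sources (in-degree 0): B, D
  process B: level=0
    B->C: in-degree(C)=0, level(C)=1, enqueue
  process D: level=0
    D->E: in-degree(E)=0, level(E)=1, enqueue
  process C: level=1
  process E: level=1
    E->A: in-degree(A)=0, level(A)=2, enqueue
  process A: level=2
All levels: A:2, B:0, C:1, D:0, E:1
max level = 2

Answer: 2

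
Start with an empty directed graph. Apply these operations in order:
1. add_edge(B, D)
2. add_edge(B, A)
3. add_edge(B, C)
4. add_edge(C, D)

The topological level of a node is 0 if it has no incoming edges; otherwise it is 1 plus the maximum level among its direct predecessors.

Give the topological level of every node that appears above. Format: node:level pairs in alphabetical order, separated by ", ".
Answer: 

Answer: A:1, B:0, C:1, D:2

Derivation:
Op 1: add_edge(B, D). Edges now: 1
Op 2: add_edge(B, A). Edges now: 2
Op 3: add_edge(B, C). Edges now: 3
Op 4: add_edge(C, D). Edges now: 4
Compute levels (Kahn BFS):
  sources (in-degree 0): B
  process B: level=0
    B->A: in-degree(A)=0, level(A)=1, enqueue
    B->C: in-degree(C)=0, level(C)=1, enqueue
    B->D: in-degree(D)=1, level(D)>=1
  process A: level=1
  process C: level=1
    C->D: in-degree(D)=0, level(D)=2, enqueue
  process D: level=2
All levels: A:1, B:0, C:1, D:2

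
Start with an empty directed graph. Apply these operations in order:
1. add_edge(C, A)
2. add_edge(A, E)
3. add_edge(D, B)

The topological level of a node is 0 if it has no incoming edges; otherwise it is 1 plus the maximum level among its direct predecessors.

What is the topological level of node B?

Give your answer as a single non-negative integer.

Answer: 1

Derivation:
Op 1: add_edge(C, A). Edges now: 1
Op 2: add_edge(A, E). Edges now: 2
Op 3: add_edge(D, B). Edges now: 3
Compute levels (Kahn BFS):
  sources (in-degree 0): C, D
  process C: level=0
    C->A: in-degree(A)=0, level(A)=1, enqueue
  process D: level=0
    D->B: in-degree(B)=0, level(B)=1, enqueue
  process A: level=1
    A->E: in-degree(E)=0, level(E)=2, enqueue
  process B: level=1
  process E: level=2
All levels: A:1, B:1, C:0, D:0, E:2
level(B) = 1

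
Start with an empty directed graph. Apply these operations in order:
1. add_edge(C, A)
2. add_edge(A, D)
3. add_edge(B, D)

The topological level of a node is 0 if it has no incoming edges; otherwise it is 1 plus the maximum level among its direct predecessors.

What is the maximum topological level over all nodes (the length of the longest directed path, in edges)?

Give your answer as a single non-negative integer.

Answer: 2

Derivation:
Op 1: add_edge(C, A). Edges now: 1
Op 2: add_edge(A, D). Edges now: 2
Op 3: add_edge(B, D). Edges now: 3
Compute levels (Kahn BFS):
  sources (in-degree 0): B, C
  process B: level=0
    B->D: in-degree(D)=1, level(D)>=1
  process C: level=0
    C->A: in-degree(A)=0, level(A)=1, enqueue
  process A: level=1
    A->D: in-degree(D)=0, level(D)=2, enqueue
  process D: level=2
All levels: A:1, B:0, C:0, D:2
max level = 2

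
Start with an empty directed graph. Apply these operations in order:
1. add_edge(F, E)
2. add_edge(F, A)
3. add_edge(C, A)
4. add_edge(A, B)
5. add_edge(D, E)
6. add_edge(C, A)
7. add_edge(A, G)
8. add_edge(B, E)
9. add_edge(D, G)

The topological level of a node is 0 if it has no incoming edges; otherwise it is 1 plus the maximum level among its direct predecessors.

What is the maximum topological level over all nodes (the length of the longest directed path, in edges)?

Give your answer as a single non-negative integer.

Answer: 3

Derivation:
Op 1: add_edge(F, E). Edges now: 1
Op 2: add_edge(F, A). Edges now: 2
Op 3: add_edge(C, A). Edges now: 3
Op 4: add_edge(A, B). Edges now: 4
Op 5: add_edge(D, E). Edges now: 5
Op 6: add_edge(C, A) (duplicate, no change). Edges now: 5
Op 7: add_edge(A, G). Edges now: 6
Op 8: add_edge(B, E). Edges now: 7
Op 9: add_edge(D, G). Edges now: 8
Compute levels (Kahn BFS):
  sources (in-degree 0): C, D, F
  process C: level=0
    C->A: in-degree(A)=1, level(A)>=1
  process D: level=0
    D->E: in-degree(E)=2, level(E)>=1
    D->G: in-degree(G)=1, level(G)>=1
  process F: level=0
    F->A: in-degree(A)=0, level(A)=1, enqueue
    F->E: in-degree(E)=1, level(E)>=1
  process A: level=1
    A->B: in-degree(B)=0, level(B)=2, enqueue
    A->G: in-degree(G)=0, level(G)=2, enqueue
  process B: level=2
    B->E: in-degree(E)=0, level(E)=3, enqueue
  process G: level=2
  process E: level=3
All levels: A:1, B:2, C:0, D:0, E:3, F:0, G:2
max level = 3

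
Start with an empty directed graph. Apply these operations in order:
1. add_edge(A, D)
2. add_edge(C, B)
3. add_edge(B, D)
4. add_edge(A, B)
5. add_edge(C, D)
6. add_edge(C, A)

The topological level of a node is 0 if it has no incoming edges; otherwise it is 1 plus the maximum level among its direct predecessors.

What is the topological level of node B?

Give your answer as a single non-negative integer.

Op 1: add_edge(A, D). Edges now: 1
Op 2: add_edge(C, B). Edges now: 2
Op 3: add_edge(B, D). Edges now: 3
Op 4: add_edge(A, B). Edges now: 4
Op 5: add_edge(C, D). Edges now: 5
Op 6: add_edge(C, A). Edges now: 6
Compute levels (Kahn BFS):
  sources (in-degree 0): C
  process C: level=0
    C->A: in-degree(A)=0, level(A)=1, enqueue
    C->B: in-degree(B)=1, level(B)>=1
    C->D: in-degree(D)=2, level(D)>=1
  process A: level=1
    A->B: in-degree(B)=0, level(B)=2, enqueue
    A->D: in-degree(D)=1, level(D)>=2
  process B: level=2
    B->D: in-degree(D)=0, level(D)=3, enqueue
  process D: level=3
All levels: A:1, B:2, C:0, D:3
level(B) = 2

Answer: 2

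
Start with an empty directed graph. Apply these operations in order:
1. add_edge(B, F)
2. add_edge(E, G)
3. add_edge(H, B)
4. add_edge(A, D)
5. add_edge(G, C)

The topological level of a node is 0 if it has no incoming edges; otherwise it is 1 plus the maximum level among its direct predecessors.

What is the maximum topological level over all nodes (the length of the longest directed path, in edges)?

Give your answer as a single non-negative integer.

Answer: 2

Derivation:
Op 1: add_edge(B, F). Edges now: 1
Op 2: add_edge(E, G). Edges now: 2
Op 3: add_edge(H, B). Edges now: 3
Op 4: add_edge(A, D). Edges now: 4
Op 5: add_edge(G, C). Edges now: 5
Compute levels (Kahn BFS):
  sources (in-degree 0): A, E, H
  process A: level=0
    A->D: in-degree(D)=0, level(D)=1, enqueue
  process E: level=0
    E->G: in-degree(G)=0, level(G)=1, enqueue
  process H: level=0
    H->B: in-degree(B)=0, level(B)=1, enqueue
  process D: level=1
  process G: level=1
    G->C: in-degree(C)=0, level(C)=2, enqueue
  process B: level=1
    B->F: in-degree(F)=0, level(F)=2, enqueue
  process C: level=2
  process F: level=2
All levels: A:0, B:1, C:2, D:1, E:0, F:2, G:1, H:0
max level = 2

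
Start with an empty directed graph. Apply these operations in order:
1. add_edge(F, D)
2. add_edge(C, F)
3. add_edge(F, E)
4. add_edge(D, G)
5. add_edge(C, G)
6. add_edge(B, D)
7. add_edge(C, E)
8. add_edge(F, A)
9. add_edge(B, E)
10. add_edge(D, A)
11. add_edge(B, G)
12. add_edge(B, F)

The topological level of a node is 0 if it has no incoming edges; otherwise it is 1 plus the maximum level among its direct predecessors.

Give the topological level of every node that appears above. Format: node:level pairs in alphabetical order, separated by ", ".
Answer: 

Answer: A:3, B:0, C:0, D:2, E:2, F:1, G:3

Derivation:
Op 1: add_edge(F, D). Edges now: 1
Op 2: add_edge(C, F). Edges now: 2
Op 3: add_edge(F, E). Edges now: 3
Op 4: add_edge(D, G). Edges now: 4
Op 5: add_edge(C, G). Edges now: 5
Op 6: add_edge(B, D). Edges now: 6
Op 7: add_edge(C, E). Edges now: 7
Op 8: add_edge(F, A). Edges now: 8
Op 9: add_edge(B, E). Edges now: 9
Op 10: add_edge(D, A). Edges now: 10
Op 11: add_edge(B, G). Edges now: 11
Op 12: add_edge(B, F). Edges now: 12
Compute levels (Kahn BFS):
  sources (in-degree 0): B, C
  process B: level=0
    B->D: in-degree(D)=1, level(D)>=1
    B->E: in-degree(E)=2, level(E)>=1
    B->F: in-degree(F)=1, level(F)>=1
    B->G: in-degree(G)=2, level(G)>=1
  process C: level=0
    C->E: in-degree(E)=1, level(E)>=1
    C->F: in-degree(F)=0, level(F)=1, enqueue
    C->G: in-degree(G)=1, level(G)>=1
  process F: level=1
    F->A: in-degree(A)=1, level(A)>=2
    F->D: in-degree(D)=0, level(D)=2, enqueue
    F->E: in-degree(E)=0, level(E)=2, enqueue
  process D: level=2
    D->A: in-degree(A)=0, level(A)=3, enqueue
    D->G: in-degree(G)=0, level(G)=3, enqueue
  process E: level=2
  process A: level=3
  process G: level=3
All levels: A:3, B:0, C:0, D:2, E:2, F:1, G:3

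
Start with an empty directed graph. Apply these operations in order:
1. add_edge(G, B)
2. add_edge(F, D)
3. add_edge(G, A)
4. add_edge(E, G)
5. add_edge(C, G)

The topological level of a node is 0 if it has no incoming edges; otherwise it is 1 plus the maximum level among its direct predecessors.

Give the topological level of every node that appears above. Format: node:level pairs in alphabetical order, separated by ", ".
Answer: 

Op 1: add_edge(G, B). Edges now: 1
Op 2: add_edge(F, D). Edges now: 2
Op 3: add_edge(G, A). Edges now: 3
Op 4: add_edge(E, G). Edges now: 4
Op 5: add_edge(C, G). Edges now: 5
Compute levels (Kahn BFS):
  sources (in-degree 0): C, E, F
  process C: level=0
    C->G: in-degree(G)=1, level(G)>=1
  process E: level=0
    E->G: in-degree(G)=0, level(G)=1, enqueue
  process F: level=0
    F->D: in-degree(D)=0, level(D)=1, enqueue
  process G: level=1
    G->A: in-degree(A)=0, level(A)=2, enqueue
    G->B: in-degree(B)=0, level(B)=2, enqueue
  process D: level=1
  process A: level=2
  process B: level=2
All levels: A:2, B:2, C:0, D:1, E:0, F:0, G:1

Answer: A:2, B:2, C:0, D:1, E:0, F:0, G:1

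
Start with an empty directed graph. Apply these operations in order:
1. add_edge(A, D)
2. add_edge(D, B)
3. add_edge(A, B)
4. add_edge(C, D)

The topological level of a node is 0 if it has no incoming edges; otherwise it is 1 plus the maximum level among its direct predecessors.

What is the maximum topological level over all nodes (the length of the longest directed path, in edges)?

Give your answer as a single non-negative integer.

Op 1: add_edge(A, D). Edges now: 1
Op 2: add_edge(D, B). Edges now: 2
Op 3: add_edge(A, B). Edges now: 3
Op 4: add_edge(C, D). Edges now: 4
Compute levels (Kahn BFS):
  sources (in-degree 0): A, C
  process A: level=0
    A->B: in-degree(B)=1, level(B)>=1
    A->D: in-degree(D)=1, level(D)>=1
  process C: level=0
    C->D: in-degree(D)=0, level(D)=1, enqueue
  process D: level=1
    D->B: in-degree(B)=0, level(B)=2, enqueue
  process B: level=2
All levels: A:0, B:2, C:0, D:1
max level = 2

Answer: 2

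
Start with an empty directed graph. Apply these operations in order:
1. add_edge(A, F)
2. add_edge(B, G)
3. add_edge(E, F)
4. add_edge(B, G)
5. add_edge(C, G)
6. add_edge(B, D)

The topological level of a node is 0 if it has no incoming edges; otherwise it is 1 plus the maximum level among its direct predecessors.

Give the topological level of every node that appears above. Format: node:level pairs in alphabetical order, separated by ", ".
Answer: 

Op 1: add_edge(A, F). Edges now: 1
Op 2: add_edge(B, G). Edges now: 2
Op 3: add_edge(E, F). Edges now: 3
Op 4: add_edge(B, G) (duplicate, no change). Edges now: 3
Op 5: add_edge(C, G). Edges now: 4
Op 6: add_edge(B, D). Edges now: 5
Compute levels (Kahn BFS):
  sources (in-degree 0): A, B, C, E
  process A: level=0
    A->F: in-degree(F)=1, level(F)>=1
  process B: level=0
    B->D: in-degree(D)=0, level(D)=1, enqueue
    B->G: in-degree(G)=1, level(G)>=1
  process C: level=0
    C->G: in-degree(G)=0, level(G)=1, enqueue
  process E: level=0
    E->F: in-degree(F)=0, level(F)=1, enqueue
  process D: level=1
  process G: level=1
  process F: level=1
All levels: A:0, B:0, C:0, D:1, E:0, F:1, G:1

Answer: A:0, B:0, C:0, D:1, E:0, F:1, G:1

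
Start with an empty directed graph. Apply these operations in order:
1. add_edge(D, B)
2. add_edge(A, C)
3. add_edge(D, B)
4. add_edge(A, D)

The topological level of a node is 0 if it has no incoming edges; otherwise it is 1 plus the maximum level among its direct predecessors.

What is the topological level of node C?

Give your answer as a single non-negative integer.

Answer: 1

Derivation:
Op 1: add_edge(D, B). Edges now: 1
Op 2: add_edge(A, C). Edges now: 2
Op 3: add_edge(D, B) (duplicate, no change). Edges now: 2
Op 4: add_edge(A, D). Edges now: 3
Compute levels (Kahn BFS):
  sources (in-degree 0): A
  process A: level=0
    A->C: in-degree(C)=0, level(C)=1, enqueue
    A->D: in-degree(D)=0, level(D)=1, enqueue
  process C: level=1
  process D: level=1
    D->B: in-degree(B)=0, level(B)=2, enqueue
  process B: level=2
All levels: A:0, B:2, C:1, D:1
level(C) = 1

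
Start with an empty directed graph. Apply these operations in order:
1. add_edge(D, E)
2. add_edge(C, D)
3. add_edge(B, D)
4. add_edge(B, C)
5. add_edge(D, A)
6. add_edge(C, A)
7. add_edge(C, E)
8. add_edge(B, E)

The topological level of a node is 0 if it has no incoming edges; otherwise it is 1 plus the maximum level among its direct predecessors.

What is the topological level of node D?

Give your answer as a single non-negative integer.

Op 1: add_edge(D, E). Edges now: 1
Op 2: add_edge(C, D). Edges now: 2
Op 3: add_edge(B, D). Edges now: 3
Op 4: add_edge(B, C). Edges now: 4
Op 5: add_edge(D, A). Edges now: 5
Op 6: add_edge(C, A). Edges now: 6
Op 7: add_edge(C, E). Edges now: 7
Op 8: add_edge(B, E). Edges now: 8
Compute levels (Kahn BFS):
  sources (in-degree 0): B
  process B: level=0
    B->C: in-degree(C)=0, level(C)=1, enqueue
    B->D: in-degree(D)=1, level(D)>=1
    B->E: in-degree(E)=2, level(E)>=1
  process C: level=1
    C->A: in-degree(A)=1, level(A)>=2
    C->D: in-degree(D)=0, level(D)=2, enqueue
    C->E: in-degree(E)=1, level(E)>=2
  process D: level=2
    D->A: in-degree(A)=0, level(A)=3, enqueue
    D->E: in-degree(E)=0, level(E)=3, enqueue
  process A: level=3
  process E: level=3
All levels: A:3, B:0, C:1, D:2, E:3
level(D) = 2

Answer: 2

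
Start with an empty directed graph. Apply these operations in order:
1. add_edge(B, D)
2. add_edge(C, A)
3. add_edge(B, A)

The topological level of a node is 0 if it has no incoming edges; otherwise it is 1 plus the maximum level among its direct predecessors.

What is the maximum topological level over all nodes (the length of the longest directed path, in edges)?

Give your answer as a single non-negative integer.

Op 1: add_edge(B, D). Edges now: 1
Op 2: add_edge(C, A). Edges now: 2
Op 3: add_edge(B, A). Edges now: 3
Compute levels (Kahn BFS):
  sources (in-degree 0): B, C
  process B: level=0
    B->A: in-degree(A)=1, level(A)>=1
    B->D: in-degree(D)=0, level(D)=1, enqueue
  process C: level=0
    C->A: in-degree(A)=0, level(A)=1, enqueue
  process D: level=1
  process A: level=1
All levels: A:1, B:0, C:0, D:1
max level = 1

Answer: 1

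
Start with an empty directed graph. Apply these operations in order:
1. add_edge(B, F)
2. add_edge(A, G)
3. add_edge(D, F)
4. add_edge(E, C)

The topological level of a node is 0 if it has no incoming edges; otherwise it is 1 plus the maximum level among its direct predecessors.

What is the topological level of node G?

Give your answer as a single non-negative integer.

Op 1: add_edge(B, F). Edges now: 1
Op 2: add_edge(A, G). Edges now: 2
Op 3: add_edge(D, F). Edges now: 3
Op 4: add_edge(E, C). Edges now: 4
Compute levels (Kahn BFS):
  sources (in-degree 0): A, B, D, E
  process A: level=0
    A->G: in-degree(G)=0, level(G)=1, enqueue
  process B: level=0
    B->F: in-degree(F)=1, level(F)>=1
  process D: level=0
    D->F: in-degree(F)=0, level(F)=1, enqueue
  process E: level=0
    E->C: in-degree(C)=0, level(C)=1, enqueue
  process G: level=1
  process F: level=1
  process C: level=1
All levels: A:0, B:0, C:1, D:0, E:0, F:1, G:1
level(G) = 1

Answer: 1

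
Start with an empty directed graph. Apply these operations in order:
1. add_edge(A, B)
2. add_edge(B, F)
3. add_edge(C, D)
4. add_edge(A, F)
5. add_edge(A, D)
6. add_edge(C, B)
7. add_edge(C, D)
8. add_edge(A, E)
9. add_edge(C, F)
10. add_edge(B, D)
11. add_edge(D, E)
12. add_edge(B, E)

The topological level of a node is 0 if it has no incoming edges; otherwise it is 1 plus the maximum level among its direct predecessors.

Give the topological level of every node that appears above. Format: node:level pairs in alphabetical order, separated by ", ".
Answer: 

Op 1: add_edge(A, B). Edges now: 1
Op 2: add_edge(B, F). Edges now: 2
Op 3: add_edge(C, D). Edges now: 3
Op 4: add_edge(A, F). Edges now: 4
Op 5: add_edge(A, D). Edges now: 5
Op 6: add_edge(C, B). Edges now: 6
Op 7: add_edge(C, D) (duplicate, no change). Edges now: 6
Op 8: add_edge(A, E). Edges now: 7
Op 9: add_edge(C, F). Edges now: 8
Op 10: add_edge(B, D). Edges now: 9
Op 11: add_edge(D, E). Edges now: 10
Op 12: add_edge(B, E). Edges now: 11
Compute levels (Kahn BFS):
  sources (in-degree 0): A, C
  process A: level=0
    A->B: in-degree(B)=1, level(B)>=1
    A->D: in-degree(D)=2, level(D)>=1
    A->E: in-degree(E)=2, level(E)>=1
    A->F: in-degree(F)=2, level(F)>=1
  process C: level=0
    C->B: in-degree(B)=0, level(B)=1, enqueue
    C->D: in-degree(D)=1, level(D)>=1
    C->F: in-degree(F)=1, level(F)>=1
  process B: level=1
    B->D: in-degree(D)=0, level(D)=2, enqueue
    B->E: in-degree(E)=1, level(E)>=2
    B->F: in-degree(F)=0, level(F)=2, enqueue
  process D: level=2
    D->E: in-degree(E)=0, level(E)=3, enqueue
  process F: level=2
  process E: level=3
All levels: A:0, B:1, C:0, D:2, E:3, F:2

Answer: A:0, B:1, C:0, D:2, E:3, F:2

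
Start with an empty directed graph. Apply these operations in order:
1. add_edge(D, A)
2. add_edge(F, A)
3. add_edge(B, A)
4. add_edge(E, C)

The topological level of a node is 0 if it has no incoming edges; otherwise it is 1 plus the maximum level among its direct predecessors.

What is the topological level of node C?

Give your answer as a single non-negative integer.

Answer: 1

Derivation:
Op 1: add_edge(D, A). Edges now: 1
Op 2: add_edge(F, A). Edges now: 2
Op 3: add_edge(B, A). Edges now: 3
Op 4: add_edge(E, C). Edges now: 4
Compute levels (Kahn BFS):
  sources (in-degree 0): B, D, E, F
  process B: level=0
    B->A: in-degree(A)=2, level(A)>=1
  process D: level=0
    D->A: in-degree(A)=1, level(A)>=1
  process E: level=0
    E->C: in-degree(C)=0, level(C)=1, enqueue
  process F: level=0
    F->A: in-degree(A)=0, level(A)=1, enqueue
  process C: level=1
  process A: level=1
All levels: A:1, B:0, C:1, D:0, E:0, F:0
level(C) = 1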